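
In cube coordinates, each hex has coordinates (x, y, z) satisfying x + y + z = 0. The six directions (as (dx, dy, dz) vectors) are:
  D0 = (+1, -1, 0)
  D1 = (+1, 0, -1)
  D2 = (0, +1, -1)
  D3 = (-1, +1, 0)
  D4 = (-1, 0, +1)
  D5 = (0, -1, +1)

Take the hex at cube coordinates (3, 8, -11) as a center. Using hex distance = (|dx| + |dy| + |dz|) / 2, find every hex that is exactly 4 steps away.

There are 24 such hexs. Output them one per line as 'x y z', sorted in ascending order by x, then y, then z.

Walk ring at distance 4 from (3, 8, -11):
Start at center + D4*4 = (-1, 8, -7)
  hex 0: (-1, 8, -7)
  hex 1: (0, 7, -7)
  hex 2: (1, 6, -7)
  hex 3: (2, 5, -7)
  hex 4: (3, 4, -7)
  hex 5: (4, 4, -8)
  hex 6: (5, 4, -9)
  hex 7: (6, 4, -10)
  hex 8: (7, 4, -11)
  hex 9: (7, 5, -12)
  hex 10: (7, 6, -13)
  hex 11: (7, 7, -14)
  hex 12: (7, 8, -15)
  hex 13: (6, 9, -15)
  hex 14: (5, 10, -15)
  hex 15: (4, 11, -15)
  hex 16: (3, 12, -15)
  hex 17: (2, 12, -14)
  hex 18: (1, 12, -13)
  hex 19: (0, 12, -12)
  hex 20: (-1, 12, -11)
  hex 21: (-1, 11, -10)
  hex 22: (-1, 10, -9)
  hex 23: (-1, 9, -8)
Sorted: 24 hexes.

Answer: -1 8 -7
-1 9 -8
-1 10 -9
-1 11 -10
-1 12 -11
0 7 -7
0 12 -12
1 6 -7
1 12 -13
2 5 -7
2 12 -14
3 4 -7
3 12 -15
4 4 -8
4 11 -15
5 4 -9
5 10 -15
6 4 -10
6 9 -15
7 4 -11
7 5 -12
7 6 -13
7 7 -14
7 8 -15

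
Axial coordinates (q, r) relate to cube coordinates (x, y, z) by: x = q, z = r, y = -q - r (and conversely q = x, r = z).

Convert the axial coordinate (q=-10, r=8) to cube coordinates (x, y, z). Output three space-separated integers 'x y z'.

Answer: -10 2 8

Derivation:
x = q = -10
z = r = 8
y = -x - z = -(-10) - (8) = 2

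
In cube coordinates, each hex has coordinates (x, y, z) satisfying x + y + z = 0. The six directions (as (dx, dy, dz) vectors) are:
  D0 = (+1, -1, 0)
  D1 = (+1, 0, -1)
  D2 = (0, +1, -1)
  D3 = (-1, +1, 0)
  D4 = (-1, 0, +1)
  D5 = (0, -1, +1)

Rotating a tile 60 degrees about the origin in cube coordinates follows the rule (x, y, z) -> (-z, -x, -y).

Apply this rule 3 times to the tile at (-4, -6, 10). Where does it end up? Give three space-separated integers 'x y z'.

Answer: 4 6 -10

Derivation:
Start: (-4, -6, 10)
Step 1: (-4, -6, 10) -> (-(10), -(-4), -(-6)) = (-10, 4, 6)
Step 2: (-10, 4, 6) -> (-(6), -(-10), -(4)) = (-6, 10, -4)
Step 3: (-6, 10, -4) -> (-(-4), -(-6), -(10)) = (4, 6, -10)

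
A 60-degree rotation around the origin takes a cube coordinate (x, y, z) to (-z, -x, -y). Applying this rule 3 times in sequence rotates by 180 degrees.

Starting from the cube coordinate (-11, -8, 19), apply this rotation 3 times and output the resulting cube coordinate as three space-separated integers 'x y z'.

Start: (-11, -8, 19)
Step 1: (-11, -8, 19) -> (-(19), -(-11), -(-8)) = (-19, 11, 8)
Step 2: (-19, 11, 8) -> (-(8), -(-19), -(11)) = (-8, 19, -11)
Step 3: (-8, 19, -11) -> (-(-11), -(-8), -(19)) = (11, 8, -19)

Answer: 11 8 -19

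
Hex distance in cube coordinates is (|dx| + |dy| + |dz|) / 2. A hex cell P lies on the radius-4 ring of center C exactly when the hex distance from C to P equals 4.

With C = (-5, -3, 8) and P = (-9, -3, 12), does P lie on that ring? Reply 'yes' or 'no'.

|px - cx| = |-9 - (-5)| = 4
|py - cy| = |-3 - (-3)| = 0
|pz - cz| = |12 - 8| = 4
distance = (4+0+4)/2 = 8/2 = 4
radius = 4; distance == radius -> yes

Answer: yes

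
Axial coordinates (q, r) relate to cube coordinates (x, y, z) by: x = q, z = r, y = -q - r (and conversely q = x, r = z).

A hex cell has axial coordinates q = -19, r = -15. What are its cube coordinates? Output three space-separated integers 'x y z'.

Answer: -19 34 -15

Derivation:
x = q = -19
z = r = -15
y = -x - z = -(-19) - (-15) = 34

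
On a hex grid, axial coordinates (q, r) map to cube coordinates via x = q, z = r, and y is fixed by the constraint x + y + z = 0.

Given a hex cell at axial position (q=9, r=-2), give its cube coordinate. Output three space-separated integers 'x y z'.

x = q = 9
z = r = -2
y = -x - z = -(9) - (-2) = -7

Answer: 9 -7 -2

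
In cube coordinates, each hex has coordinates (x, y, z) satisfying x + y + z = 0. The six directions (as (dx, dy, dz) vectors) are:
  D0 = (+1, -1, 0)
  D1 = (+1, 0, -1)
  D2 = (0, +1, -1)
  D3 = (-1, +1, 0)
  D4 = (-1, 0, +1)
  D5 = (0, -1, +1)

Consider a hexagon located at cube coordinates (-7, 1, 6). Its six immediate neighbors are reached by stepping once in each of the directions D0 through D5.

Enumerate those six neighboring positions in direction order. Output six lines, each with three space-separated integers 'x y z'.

Answer: -6 0 6
-6 1 5
-7 2 5
-8 2 6
-8 1 7
-7 0 7

Derivation:
Center: (-7, 1, 6). Add each direction:
  D0: (-7, 1, 6) + (1, -1, 0) = (-6, 0, 6)
  D1: (-7, 1, 6) + (1, 0, -1) = (-6, 1, 5)
  D2: (-7, 1, 6) + (0, 1, -1) = (-7, 2, 5)
  D3: (-7, 1, 6) + (-1, 1, 0) = (-8, 2, 6)
  D4: (-7, 1, 6) + (-1, 0, 1) = (-8, 1, 7)
  D5: (-7, 1, 6) + (0, -1, 1) = (-7, 0, 7)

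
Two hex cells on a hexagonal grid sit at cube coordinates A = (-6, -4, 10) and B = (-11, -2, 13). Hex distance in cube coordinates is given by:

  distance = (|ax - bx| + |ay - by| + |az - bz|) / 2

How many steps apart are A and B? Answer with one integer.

|ax - bx| = |-6 - (-11)| = 5
|ay - by| = |-4 - (-2)| = 2
|az - bz| = |10 - 13| = 3
distance = (5 + 2 + 3) / 2 = 10 / 2 = 5

Answer: 5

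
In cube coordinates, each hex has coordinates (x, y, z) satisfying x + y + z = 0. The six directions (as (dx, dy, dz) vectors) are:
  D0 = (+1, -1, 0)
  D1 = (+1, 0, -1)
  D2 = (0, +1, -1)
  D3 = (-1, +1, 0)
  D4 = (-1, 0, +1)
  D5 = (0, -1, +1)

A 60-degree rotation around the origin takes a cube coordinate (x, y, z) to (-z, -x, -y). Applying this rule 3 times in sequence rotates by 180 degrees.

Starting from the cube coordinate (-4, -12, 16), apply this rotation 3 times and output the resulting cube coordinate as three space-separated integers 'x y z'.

Answer: 4 12 -16

Derivation:
Start: (-4, -12, 16)
Step 1: (-4, -12, 16) -> (-(16), -(-4), -(-12)) = (-16, 4, 12)
Step 2: (-16, 4, 12) -> (-(12), -(-16), -(4)) = (-12, 16, -4)
Step 3: (-12, 16, -4) -> (-(-4), -(-12), -(16)) = (4, 12, -16)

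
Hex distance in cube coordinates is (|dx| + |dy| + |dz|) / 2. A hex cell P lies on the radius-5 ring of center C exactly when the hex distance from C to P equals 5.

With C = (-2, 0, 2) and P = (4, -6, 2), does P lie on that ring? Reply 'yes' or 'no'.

|px - cx| = |4 - (-2)| = 6
|py - cy| = |-6 - 0| = 6
|pz - cz| = |2 - 2| = 0
distance = (6+6+0)/2 = 12/2 = 6
radius = 5; distance != radius -> no

Answer: no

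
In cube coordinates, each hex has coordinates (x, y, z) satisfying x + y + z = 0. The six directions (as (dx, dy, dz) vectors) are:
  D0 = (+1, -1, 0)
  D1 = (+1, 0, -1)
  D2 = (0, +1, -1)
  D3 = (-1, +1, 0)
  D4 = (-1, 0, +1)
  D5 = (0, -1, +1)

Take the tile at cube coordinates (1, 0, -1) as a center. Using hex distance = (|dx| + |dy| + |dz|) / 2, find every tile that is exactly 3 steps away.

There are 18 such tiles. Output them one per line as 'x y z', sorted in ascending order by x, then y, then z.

Answer: -2 0 2
-2 1 1
-2 2 0
-2 3 -1
-1 -1 2
-1 3 -2
0 -2 2
0 3 -3
1 -3 2
1 3 -4
2 -3 1
2 2 -4
3 -3 0
3 1 -4
4 -3 -1
4 -2 -2
4 -1 -3
4 0 -4

Derivation:
Walk ring at distance 3 from (1, 0, -1):
Start at center + D4*3 = (-2, 0, 2)
  hex 0: (-2, 0, 2)
  hex 1: (-1, -1, 2)
  hex 2: (0, -2, 2)
  hex 3: (1, -3, 2)
  hex 4: (2, -3, 1)
  hex 5: (3, -3, 0)
  hex 6: (4, -3, -1)
  hex 7: (4, -2, -2)
  hex 8: (4, -1, -3)
  hex 9: (4, 0, -4)
  hex 10: (3, 1, -4)
  hex 11: (2, 2, -4)
  hex 12: (1, 3, -4)
  hex 13: (0, 3, -3)
  hex 14: (-1, 3, -2)
  hex 15: (-2, 3, -1)
  hex 16: (-2, 2, 0)
  hex 17: (-2, 1, 1)
Sorted: 18 hexes.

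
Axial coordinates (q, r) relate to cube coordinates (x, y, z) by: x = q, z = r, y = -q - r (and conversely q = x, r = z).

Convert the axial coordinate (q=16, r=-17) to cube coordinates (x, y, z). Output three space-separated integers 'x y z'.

Answer: 16 1 -17

Derivation:
x = q = 16
z = r = -17
y = -x - z = -(16) - (-17) = 1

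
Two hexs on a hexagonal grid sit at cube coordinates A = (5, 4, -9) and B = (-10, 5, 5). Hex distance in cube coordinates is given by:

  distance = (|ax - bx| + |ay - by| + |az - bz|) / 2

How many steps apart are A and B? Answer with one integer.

Answer: 15

Derivation:
|ax - bx| = |5 - (-10)| = 15
|ay - by| = |4 - 5| = 1
|az - bz| = |-9 - 5| = 14
distance = (15 + 1 + 14) / 2 = 30 / 2 = 15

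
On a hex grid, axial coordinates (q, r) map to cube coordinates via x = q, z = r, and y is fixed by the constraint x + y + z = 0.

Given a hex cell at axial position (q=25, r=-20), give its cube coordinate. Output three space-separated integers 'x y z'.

Answer: 25 -5 -20

Derivation:
x = q = 25
z = r = -20
y = -x - z = -(25) - (-20) = -5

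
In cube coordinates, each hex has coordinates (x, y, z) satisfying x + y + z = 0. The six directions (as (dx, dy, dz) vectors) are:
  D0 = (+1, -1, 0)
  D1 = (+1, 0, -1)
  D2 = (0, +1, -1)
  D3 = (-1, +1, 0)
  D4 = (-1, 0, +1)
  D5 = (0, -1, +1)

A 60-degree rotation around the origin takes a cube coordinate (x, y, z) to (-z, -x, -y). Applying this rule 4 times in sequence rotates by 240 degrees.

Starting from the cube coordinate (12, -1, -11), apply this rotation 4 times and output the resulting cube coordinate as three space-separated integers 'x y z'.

Answer: -11 12 -1

Derivation:
Start: (12, -1, -11)
Step 1: (12, -1, -11) -> (-(-11), -(12), -(-1)) = (11, -12, 1)
Step 2: (11, -12, 1) -> (-(1), -(11), -(-12)) = (-1, -11, 12)
Step 3: (-1, -11, 12) -> (-(12), -(-1), -(-11)) = (-12, 1, 11)
Step 4: (-12, 1, 11) -> (-(11), -(-12), -(1)) = (-11, 12, -1)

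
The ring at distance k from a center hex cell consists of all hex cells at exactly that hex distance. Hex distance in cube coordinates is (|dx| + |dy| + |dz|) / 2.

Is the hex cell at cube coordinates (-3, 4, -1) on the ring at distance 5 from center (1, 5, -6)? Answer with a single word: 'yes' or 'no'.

Answer: yes

Derivation:
|px - cx| = |-3 - 1| = 4
|py - cy| = |4 - 5| = 1
|pz - cz| = |-1 - (-6)| = 5
distance = (4+1+5)/2 = 10/2 = 5
radius = 5; distance == radius -> yes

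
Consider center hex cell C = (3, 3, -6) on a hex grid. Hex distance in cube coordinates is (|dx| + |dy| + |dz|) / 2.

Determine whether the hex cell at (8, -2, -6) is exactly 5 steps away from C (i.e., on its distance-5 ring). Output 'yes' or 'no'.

Answer: yes

Derivation:
|px - cx| = |8 - 3| = 5
|py - cy| = |-2 - 3| = 5
|pz - cz| = |-6 - (-6)| = 0
distance = (5+5+0)/2 = 10/2 = 5
radius = 5; distance == radius -> yes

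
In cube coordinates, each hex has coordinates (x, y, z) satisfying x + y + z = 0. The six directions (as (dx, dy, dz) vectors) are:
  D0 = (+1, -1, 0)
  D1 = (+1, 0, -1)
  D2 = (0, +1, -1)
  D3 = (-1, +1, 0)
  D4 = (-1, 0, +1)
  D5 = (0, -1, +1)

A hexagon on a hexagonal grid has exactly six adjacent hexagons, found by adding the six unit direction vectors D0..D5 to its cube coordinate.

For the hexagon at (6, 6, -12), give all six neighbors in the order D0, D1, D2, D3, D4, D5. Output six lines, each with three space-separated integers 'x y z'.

Answer: 7 5 -12
7 6 -13
6 7 -13
5 7 -12
5 6 -11
6 5 -11

Derivation:
Center: (6, 6, -12). Add each direction:
  D0: (6, 6, -12) + (1, -1, 0) = (7, 5, -12)
  D1: (6, 6, -12) + (1, 0, -1) = (7, 6, -13)
  D2: (6, 6, -12) + (0, 1, -1) = (6, 7, -13)
  D3: (6, 6, -12) + (-1, 1, 0) = (5, 7, -12)
  D4: (6, 6, -12) + (-1, 0, 1) = (5, 6, -11)
  D5: (6, 6, -12) + (0, -1, 1) = (6, 5, -11)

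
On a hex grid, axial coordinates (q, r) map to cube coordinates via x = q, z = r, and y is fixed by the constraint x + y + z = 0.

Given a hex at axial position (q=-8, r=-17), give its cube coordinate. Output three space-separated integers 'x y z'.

x = q = -8
z = r = -17
y = -x - z = -(-8) - (-17) = 25

Answer: -8 25 -17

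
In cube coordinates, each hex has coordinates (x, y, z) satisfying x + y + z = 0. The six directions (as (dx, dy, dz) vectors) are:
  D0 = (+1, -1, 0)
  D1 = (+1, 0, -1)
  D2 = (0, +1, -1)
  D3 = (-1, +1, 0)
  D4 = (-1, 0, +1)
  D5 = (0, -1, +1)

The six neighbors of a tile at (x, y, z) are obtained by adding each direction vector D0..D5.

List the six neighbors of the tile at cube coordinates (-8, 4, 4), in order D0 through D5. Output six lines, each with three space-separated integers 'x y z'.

Center: (-8, 4, 4). Add each direction:
  D0: (-8, 4, 4) + (1, -1, 0) = (-7, 3, 4)
  D1: (-8, 4, 4) + (1, 0, -1) = (-7, 4, 3)
  D2: (-8, 4, 4) + (0, 1, -1) = (-8, 5, 3)
  D3: (-8, 4, 4) + (-1, 1, 0) = (-9, 5, 4)
  D4: (-8, 4, 4) + (-1, 0, 1) = (-9, 4, 5)
  D5: (-8, 4, 4) + (0, -1, 1) = (-8, 3, 5)

Answer: -7 3 4
-7 4 3
-8 5 3
-9 5 4
-9 4 5
-8 3 5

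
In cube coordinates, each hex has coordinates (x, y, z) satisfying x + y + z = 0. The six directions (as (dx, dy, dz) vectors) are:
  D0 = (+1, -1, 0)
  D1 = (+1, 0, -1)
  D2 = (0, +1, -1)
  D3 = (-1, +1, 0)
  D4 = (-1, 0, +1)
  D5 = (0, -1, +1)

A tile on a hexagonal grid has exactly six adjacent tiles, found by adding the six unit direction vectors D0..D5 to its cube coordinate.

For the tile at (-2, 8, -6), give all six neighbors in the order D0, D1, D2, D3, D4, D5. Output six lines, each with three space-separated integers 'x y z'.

Answer: -1 7 -6
-1 8 -7
-2 9 -7
-3 9 -6
-3 8 -5
-2 7 -5

Derivation:
Center: (-2, 8, -6). Add each direction:
  D0: (-2, 8, -6) + (1, -1, 0) = (-1, 7, -6)
  D1: (-2, 8, -6) + (1, 0, -1) = (-1, 8, -7)
  D2: (-2, 8, -6) + (0, 1, -1) = (-2, 9, -7)
  D3: (-2, 8, -6) + (-1, 1, 0) = (-3, 9, -6)
  D4: (-2, 8, -6) + (-1, 0, 1) = (-3, 8, -5)
  D5: (-2, 8, -6) + (0, -1, 1) = (-2, 7, -5)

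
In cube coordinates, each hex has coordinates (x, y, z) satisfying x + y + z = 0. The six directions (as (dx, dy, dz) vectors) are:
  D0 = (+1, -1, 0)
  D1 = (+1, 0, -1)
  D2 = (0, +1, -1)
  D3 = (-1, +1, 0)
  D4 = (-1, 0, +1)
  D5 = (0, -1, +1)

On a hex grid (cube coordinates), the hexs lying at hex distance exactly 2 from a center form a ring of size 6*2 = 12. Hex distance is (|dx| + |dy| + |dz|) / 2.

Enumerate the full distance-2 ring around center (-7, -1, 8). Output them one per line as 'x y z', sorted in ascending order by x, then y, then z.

Answer: -9 -1 10
-9 0 9
-9 1 8
-8 -2 10
-8 1 7
-7 -3 10
-7 1 6
-6 -3 9
-6 0 6
-5 -3 8
-5 -2 7
-5 -1 6

Derivation:
Walk ring at distance 2 from (-7, -1, 8):
Start at center + D4*2 = (-9, -1, 10)
  hex 0: (-9, -1, 10)
  hex 1: (-8, -2, 10)
  hex 2: (-7, -3, 10)
  hex 3: (-6, -3, 9)
  hex 4: (-5, -3, 8)
  hex 5: (-5, -2, 7)
  hex 6: (-5, -1, 6)
  hex 7: (-6, 0, 6)
  hex 8: (-7, 1, 6)
  hex 9: (-8, 1, 7)
  hex 10: (-9, 1, 8)
  hex 11: (-9, 0, 9)
Sorted: 12 hexes.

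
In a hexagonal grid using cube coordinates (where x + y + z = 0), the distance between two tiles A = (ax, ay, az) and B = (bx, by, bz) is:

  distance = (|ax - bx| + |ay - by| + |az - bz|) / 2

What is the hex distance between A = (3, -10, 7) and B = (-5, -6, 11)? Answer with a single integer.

|ax - bx| = |3 - (-5)| = 8
|ay - by| = |-10 - (-6)| = 4
|az - bz| = |7 - 11| = 4
distance = (8 + 4 + 4) / 2 = 16 / 2 = 8

Answer: 8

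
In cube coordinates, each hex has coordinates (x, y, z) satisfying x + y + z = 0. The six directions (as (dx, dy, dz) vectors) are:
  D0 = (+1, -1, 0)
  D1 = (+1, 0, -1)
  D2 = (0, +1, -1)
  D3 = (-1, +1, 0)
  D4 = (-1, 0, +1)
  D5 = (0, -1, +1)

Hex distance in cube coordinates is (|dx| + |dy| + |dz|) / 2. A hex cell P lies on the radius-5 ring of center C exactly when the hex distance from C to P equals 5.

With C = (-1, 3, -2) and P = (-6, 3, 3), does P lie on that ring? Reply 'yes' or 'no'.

|px - cx| = |-6 - (-1)| = 5
|py - cy| = |3 - 3| = 0
|pz - cz| = |3 - (-2)| = 5
distance = (5+0+5)/2 = 10/2 = 5
radius = 5; distance == radius -> yes

Answer: yes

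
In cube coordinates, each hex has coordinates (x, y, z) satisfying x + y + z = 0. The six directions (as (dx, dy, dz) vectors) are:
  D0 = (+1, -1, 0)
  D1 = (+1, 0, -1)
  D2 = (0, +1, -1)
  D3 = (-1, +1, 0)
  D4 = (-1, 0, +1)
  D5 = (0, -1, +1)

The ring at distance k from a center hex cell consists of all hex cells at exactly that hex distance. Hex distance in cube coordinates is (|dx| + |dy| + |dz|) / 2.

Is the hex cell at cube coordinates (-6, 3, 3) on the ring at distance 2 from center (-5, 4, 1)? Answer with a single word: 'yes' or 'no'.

|px - cx| = |-6 - (-5)| = 1
|py - cy| = |3 - 4| = 1
|pz - cz| = |3 - 1| = 2
distance = (1+1+2)/2 = 4/2 = 2
radius = 2; distance == radius -> yes

Answer: yes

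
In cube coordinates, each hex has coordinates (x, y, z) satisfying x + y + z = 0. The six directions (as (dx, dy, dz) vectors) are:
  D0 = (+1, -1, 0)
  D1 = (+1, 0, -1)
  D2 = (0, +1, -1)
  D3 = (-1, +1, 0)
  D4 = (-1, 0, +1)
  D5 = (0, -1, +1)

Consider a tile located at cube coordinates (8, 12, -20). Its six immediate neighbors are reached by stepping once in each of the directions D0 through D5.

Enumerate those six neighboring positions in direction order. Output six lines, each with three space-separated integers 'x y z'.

Center: (8, 12, -20). Add each direction:
  D0: (8, 12, -20) + (1, -1, 0) = (9, 11, -20)
  D1: (8, 12, -20) + (1, 0, -1) = (9, 12, -21)
  D2: (8, 12, -20) + (0, 1, -1) = (8, 13, -21)
  D3: (8, 12, -20) + (-1, 1, 0) = (7, 13, -20)
  D4: (8, 12, -20) + (-1, 0, 1) = (7, 12, -19)
  D5: (8, 12, -20) + (0, -1, 1) = (8, 11, -19)

Answer: 9 11 -20
9 12 -21
8 13 -21
7 13 -20
7 12 -19
8 11 -19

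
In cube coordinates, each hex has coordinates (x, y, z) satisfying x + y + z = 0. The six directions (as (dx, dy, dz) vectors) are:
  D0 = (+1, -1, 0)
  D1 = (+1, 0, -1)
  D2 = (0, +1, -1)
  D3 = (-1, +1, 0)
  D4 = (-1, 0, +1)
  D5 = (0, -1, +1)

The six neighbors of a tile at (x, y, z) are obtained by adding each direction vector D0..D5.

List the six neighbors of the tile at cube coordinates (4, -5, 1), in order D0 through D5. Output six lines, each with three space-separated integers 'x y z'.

Center: (4, -5, 1). Add each direction:
  D0: (4, -5, 1) + (1, -1, 0) = (5, -6, 1)
  D1: (4, -5, 1) + (1, 0, -1) = (5, -5, 0)
  D2: (4, -5, 1) + (0, 1, -1) = (4, -4, 0)
  D3: (4, -5, 1) + (-1, 1, 0) = (3, -4, 1)
  D4: (4, -5, 1) + (-1, 0, 1) = (3, -5, 2)
  D5: (4, -5, 1) + (0, -1, 1) = (4, -6, 2)

Answer: 5 -6 1
5 -5 0
4 -4 0
3 -4 1
3 -5 2
4 -6 2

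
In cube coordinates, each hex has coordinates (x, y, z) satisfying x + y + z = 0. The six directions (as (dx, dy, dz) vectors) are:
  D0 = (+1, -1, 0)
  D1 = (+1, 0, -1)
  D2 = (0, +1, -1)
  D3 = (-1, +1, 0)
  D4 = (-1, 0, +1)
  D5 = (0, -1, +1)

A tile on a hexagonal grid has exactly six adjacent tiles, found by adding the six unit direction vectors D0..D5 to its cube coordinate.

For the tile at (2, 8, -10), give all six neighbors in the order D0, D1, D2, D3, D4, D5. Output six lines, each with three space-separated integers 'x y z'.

Answer: 3 7 -10
3 8 -11
2 9 -11
1 9 -10
1 8 -9
2 7 -9

Derivation:
Center: (2, 8, -10). Add each direction:
  D0: (2, 8, -10) + (1, -1, 0) = (3, 7, -10)
  D1: (2, 8, -10) + (1, 0, -1) = (3, 8, -11)
  D2: (2, 8, -10) + (0, 1, -1) = (2, 9, -11)
  D3: (2, 8, -10) + (-1, 1, 0) = (1, 9, -10)
  D4: (2, 8, -10) + (-1, 0, 1) = (1, 8, -9)
  D5: (2, 8, -10) + (0, -1, 1) = (2, 7, -9)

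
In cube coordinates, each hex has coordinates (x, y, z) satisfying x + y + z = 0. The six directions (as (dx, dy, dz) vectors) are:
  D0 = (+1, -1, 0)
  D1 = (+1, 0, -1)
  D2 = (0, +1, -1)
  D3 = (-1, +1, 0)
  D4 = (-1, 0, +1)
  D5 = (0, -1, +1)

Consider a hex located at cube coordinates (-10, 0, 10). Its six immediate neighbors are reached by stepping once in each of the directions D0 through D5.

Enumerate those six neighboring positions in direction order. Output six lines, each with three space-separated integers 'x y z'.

Center: (-10, 0, 10). Add each direction:
  D0: (-10, 0, 10) + (1, -1, 0) = (-9, -1, 10)
  D1: (-10, 0, 10) + (1, 0, -1) = (-9, 0, 9)
  D2: (-10, 0, 10) + (0, 1, -1) = (-10, 1, 9)
  D3: (-10, 0, 10) + (-1, 1, 0) = (-11, 1, 10)
  D4: (-10, 0, 10) + (-1, 0, 1) = (-11, 0, 11)
  D5: (-10, 0, 10) + (0, -1, 1) = (-10, -1, 11)

Answer: -9 -1 10
-9 0 9
-10 1 9
-11 1 10
-11 0 11
-10 -1 11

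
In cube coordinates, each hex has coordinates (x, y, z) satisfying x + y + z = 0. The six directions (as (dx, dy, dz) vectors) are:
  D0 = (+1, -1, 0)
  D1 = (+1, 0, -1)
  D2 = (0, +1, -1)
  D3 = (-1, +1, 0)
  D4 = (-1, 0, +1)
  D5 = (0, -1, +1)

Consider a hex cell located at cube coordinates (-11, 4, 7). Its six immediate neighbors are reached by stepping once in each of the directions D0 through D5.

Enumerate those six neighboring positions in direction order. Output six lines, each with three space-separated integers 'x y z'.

Answer: -10 3 7
-10 4 6
-11 5 6
-12 5 7
-12 4 8
-11 3 8

Derivation:
Center: (-11, 4, 7). Add each direction:
  D0: (-11, 4, 7) + (1, -1, 0) = (-10, 3, 7)
  D1: (-11, 4, 7) + (1, 0, -1) = (-10, 4, 6)
  D2: (-11, 4, 7) + (0, 1, -1) = (-11, 5, 6)
  D3: (-11, 4, 7) + (-1, 1, 0) = (-12, 5, 7)
  D4: (-11, 4, 7) + (-1, 0, 1) = (-12, 4, 8)
  D5: (-11, 4, 7) + (0, -1, 1) = (-11, 3, 8)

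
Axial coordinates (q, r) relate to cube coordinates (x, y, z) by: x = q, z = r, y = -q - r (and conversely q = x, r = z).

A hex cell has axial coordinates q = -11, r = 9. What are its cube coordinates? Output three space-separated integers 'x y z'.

Answer: -11 2 9

Derivation:
x = q = -11
z = r = 9
y = -x - z = -(-11) - (9) = 2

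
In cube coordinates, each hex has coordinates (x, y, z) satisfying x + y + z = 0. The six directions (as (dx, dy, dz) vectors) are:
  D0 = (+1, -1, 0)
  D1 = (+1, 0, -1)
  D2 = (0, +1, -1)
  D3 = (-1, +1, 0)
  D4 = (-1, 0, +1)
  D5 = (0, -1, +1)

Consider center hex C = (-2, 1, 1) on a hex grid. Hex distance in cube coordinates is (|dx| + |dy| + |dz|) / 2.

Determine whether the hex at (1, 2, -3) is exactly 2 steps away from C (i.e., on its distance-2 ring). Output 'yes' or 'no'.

|px - cx| = |1 - (-2)| = 3
|py - cy| = |2 - 1| = 1
|pz - cz| = |-3 - 1| = 4
distance = (3+1+4)/2 = 8/2 = 4
radius = 2; distance != radius -> no

Answer: no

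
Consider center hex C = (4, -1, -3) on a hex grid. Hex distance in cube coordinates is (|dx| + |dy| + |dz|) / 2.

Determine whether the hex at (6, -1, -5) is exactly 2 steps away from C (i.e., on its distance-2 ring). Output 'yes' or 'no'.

Answer: yes

Derivation:
|px - cx| = |6 - 4| = 2
|py - cy| = |-1 - (-1)| = 0
|pz - cz| = |-5 - (-3)| = 2
distance = (2+0+2)/2 = 4/2 = 2
radius = 2; distance == radius -> yes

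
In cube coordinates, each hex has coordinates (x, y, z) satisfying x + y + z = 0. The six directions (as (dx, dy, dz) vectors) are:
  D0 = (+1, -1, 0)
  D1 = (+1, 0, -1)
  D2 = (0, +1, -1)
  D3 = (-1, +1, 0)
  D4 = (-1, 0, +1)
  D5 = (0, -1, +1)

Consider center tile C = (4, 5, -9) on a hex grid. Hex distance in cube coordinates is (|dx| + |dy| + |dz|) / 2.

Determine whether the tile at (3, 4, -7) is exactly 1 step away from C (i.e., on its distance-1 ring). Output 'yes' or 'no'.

Answer: no

Derivation:
|px - cx| = |3 - 4| = 1
|py - cy| = |4 - 5| = 1
|pz - cz| = |-7 - (-9)| = 2
distance = (1+1+2)/2 = 4/2 = 2
radius = 1; distance != radius -> no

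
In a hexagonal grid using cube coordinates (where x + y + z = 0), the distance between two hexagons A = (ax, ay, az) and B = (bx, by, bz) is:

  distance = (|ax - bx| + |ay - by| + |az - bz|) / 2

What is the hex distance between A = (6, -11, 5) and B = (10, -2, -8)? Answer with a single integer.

Answer: 13

Derivation:
|ax - bx| = |6 - 10| = 4
|ay - by| = |-11 - (-2)| = 9
|az - bz| = |5 - (-8)| = 13
distance = (4 + 9 + 13) / 2 = 26 / 2 = 13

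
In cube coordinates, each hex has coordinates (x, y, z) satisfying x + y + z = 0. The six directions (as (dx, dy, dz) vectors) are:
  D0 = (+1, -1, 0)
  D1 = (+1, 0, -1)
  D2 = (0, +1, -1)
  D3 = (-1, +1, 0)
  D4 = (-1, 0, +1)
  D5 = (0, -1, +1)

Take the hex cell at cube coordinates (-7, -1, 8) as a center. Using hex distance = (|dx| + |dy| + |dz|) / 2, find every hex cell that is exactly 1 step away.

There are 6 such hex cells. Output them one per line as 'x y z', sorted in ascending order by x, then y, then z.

Walk ring at distance 1 from (-7, -1, 8):
Start at center + D4*1 = (-8, -1, 9)
  hex 0: (-8, -1, 9)
  hex 1: (-7, -2, 9)
  hex 2: (-6, -2, 8)
  hex 3: (-6, -1, 7)
  hex 4: (-7, 0, 7)
  hex 5: (-8, 0, 8)
Sorted: 6 hexes.

Answer: -8 -1 9
-8 0 8
-7 -2 9
-7 0 7
-6 -2 8
-6 -1 7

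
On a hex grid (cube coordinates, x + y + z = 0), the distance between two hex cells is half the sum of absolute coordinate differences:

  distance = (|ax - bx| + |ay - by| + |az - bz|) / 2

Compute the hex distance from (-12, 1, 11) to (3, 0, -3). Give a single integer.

|ax - bx| = |-12 - 3| = 15
|ay - by| = |1 - 0| = 1
|az - bz| = |11 - (-3)| = 14
distance = (15 + 1 + 14) / 2 = 30 / 2 = 15

Answer: 15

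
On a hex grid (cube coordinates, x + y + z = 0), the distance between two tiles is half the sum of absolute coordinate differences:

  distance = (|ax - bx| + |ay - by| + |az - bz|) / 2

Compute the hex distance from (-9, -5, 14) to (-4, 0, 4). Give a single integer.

|ax - bx| = |-9 - (-4)| = 5
|ay - by| = |-5 - 0| = 5
|az - bz| = |14 - 4| = 10
distance = (5 + 5 + 10) / 2 = 20 / 2 = 10

Answer: 10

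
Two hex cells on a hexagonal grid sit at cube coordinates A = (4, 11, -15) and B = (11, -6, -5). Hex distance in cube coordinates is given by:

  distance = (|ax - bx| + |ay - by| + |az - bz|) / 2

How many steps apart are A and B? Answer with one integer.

Answer: 17

Derivation:
|ax - bx| = |4 - 11| = 7
|ay - by| = |11 - (-6)| = 17
|az - bz| = |-15 - (-5)| = 10
distance = (7 + 17 + 10) / 2 = 34 / 2 = 17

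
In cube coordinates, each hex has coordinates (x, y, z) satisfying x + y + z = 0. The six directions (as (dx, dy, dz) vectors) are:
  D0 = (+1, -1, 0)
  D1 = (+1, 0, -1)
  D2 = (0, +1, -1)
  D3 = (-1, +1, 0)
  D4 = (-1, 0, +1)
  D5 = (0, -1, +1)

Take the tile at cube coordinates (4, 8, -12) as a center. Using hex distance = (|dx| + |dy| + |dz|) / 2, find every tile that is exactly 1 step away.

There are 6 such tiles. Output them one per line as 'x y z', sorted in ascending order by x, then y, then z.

Walk ring at distance 1 from (4, 8, -12):
Start at center + D4*1 = (3, 8, -11)
  hex 0: (3, 8, -11)
  hex 1: (4, 7, -11)
  hex 2: (5, 7, -12)
  hex 3: (5, 8, -13)
  hex 4: (4, 9, -13)
  hex 5: (3, 9, -12)
Sorted: 6 hexes.

Answer: 3 8 -11
3 9 -12
4 7 -11
4 9 -13
5 7 -12
5 8 -13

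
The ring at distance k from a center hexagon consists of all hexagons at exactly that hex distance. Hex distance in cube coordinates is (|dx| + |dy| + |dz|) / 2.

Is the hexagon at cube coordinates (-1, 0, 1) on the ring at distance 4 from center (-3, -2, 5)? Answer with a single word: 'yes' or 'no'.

|px - cx| = |-1 - (-3)| = 2
|py - cy| = |0 - (-2)| = 2
|pz - cz| = |1 - 5| = 4
distance = (2+2+4)/2 = 8/2 = 4
radius = 4; distance == radius -> yes

Answer: yes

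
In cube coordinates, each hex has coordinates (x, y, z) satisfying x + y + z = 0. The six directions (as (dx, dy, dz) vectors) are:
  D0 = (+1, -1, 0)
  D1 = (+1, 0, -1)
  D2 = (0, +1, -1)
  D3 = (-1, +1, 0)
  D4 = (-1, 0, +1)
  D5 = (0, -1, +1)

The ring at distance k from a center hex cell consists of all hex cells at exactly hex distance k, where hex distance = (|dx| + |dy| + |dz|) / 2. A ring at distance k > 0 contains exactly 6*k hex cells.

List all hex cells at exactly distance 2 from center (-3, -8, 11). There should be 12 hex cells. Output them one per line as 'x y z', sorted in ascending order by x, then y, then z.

Walk ring at distance 2 from (-3, -8, 11):
Start at center + D4*2 = (-5, -8, 13)
  hex 0: (-5, -8, 13)
  hex 1: (-4, -9, 13)
  hex 2: (-3, -10, 13)
  hex 3: (-2, -10, 12)
  hex 4: (-1, -10, 11)
  hex 5: (-1, -9, 10)
  hex 6: (-1, -8, 9)
  hex 7: (-2, -7, 9)
  hex 8: (-3, -6, 9)
  hex 9: (-4, -6, 10)
  hex 10: (-5, -6, 11)
  hex 11: (-5, -7, 12)
Sorted: 12 hexes.

Answer: -5 -8 13
-5 -7 12
-5 -6 11
-4 -9 13
-4 -6 10
-3 -10 13
-3 -6 9
-2 -10 12
-2 -7 9
-1 -10 11
-1 -9 10
-1 -8 9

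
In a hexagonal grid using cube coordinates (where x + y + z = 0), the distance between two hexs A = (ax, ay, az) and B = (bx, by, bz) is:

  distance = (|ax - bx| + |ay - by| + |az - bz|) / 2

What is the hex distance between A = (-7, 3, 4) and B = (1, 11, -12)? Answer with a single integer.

|ax - bx| = |-7 - 1| = 8
|ay - by| = |3 - 11| = 8
|az - bz| = |4 - (-12)| = 16
distance = (8 + 8 + 16) / 2 = 32 / 2 = 16

Answer: 16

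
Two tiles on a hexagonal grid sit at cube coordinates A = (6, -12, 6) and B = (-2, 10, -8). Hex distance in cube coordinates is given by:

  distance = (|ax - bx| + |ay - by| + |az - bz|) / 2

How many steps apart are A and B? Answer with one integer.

|ax - bx| = |6 - (-2)| = 8
|ay - by| = |-12 - 10| = 22
|az - bz| = |6 - (-8)| = 14
distance = (8 + 22 + 14) / 2 = 44 / 2 = 22

Answer: 22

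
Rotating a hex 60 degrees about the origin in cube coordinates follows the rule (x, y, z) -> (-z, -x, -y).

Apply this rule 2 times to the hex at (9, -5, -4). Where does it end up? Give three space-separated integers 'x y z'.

Answer: -5 -4 9

Derivation:
Start: (9, -5, -4)
Step 1: (9, -5, -4) -> (-(-4), -(9), -(-5)) = (4, -9, 5)
Step 2: (4, -9, 5) -> (-(5), -(4), -(-9)) = (-5, -4, 9)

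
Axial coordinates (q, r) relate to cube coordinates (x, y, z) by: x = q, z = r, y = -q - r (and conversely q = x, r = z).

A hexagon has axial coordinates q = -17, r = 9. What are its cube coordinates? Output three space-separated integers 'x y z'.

x = q = -17
z = r = 9
y = -x - z = -(-17) - (9) = 8

Answer: -17 8 9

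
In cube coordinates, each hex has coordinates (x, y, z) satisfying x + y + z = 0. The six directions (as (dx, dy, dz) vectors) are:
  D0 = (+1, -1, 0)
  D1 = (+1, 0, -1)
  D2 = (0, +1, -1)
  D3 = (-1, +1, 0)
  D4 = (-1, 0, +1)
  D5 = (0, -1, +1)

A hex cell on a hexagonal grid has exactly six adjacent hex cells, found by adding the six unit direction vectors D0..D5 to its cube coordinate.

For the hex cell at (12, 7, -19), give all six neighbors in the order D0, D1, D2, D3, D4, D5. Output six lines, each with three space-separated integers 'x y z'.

Center: (12, 7, -19). Add each direction:
  D0: (12, 7, -19) + (1, -1, 0) = (13, 6, -19)
  D1: (12, 7, -19) + (1, 0, -1) = (13, 7, -20)
  D2: (12, 7, -19) + (0, 1, -1) = (12, 8, -20)
  D3: (12, 7, -19) + (-1, 1, 0) = (11, 8, -19)
  D4: (12, 7, -19) + (-1, 0, 1) = (11, 7, -18)
  D5: (12, 7, -19) + (0, -1, 1) = (12, 6, -18)

Answer: 13 6 -19
13 7 -20
12 8 -20
11 8 -19
11 7 -18
12 6 -18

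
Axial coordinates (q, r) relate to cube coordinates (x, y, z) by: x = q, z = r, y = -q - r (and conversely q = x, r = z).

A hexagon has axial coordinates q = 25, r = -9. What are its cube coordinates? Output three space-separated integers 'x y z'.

x = q = 25
z = r = -9
y = -x - z = -(25) - (-9) = -16

Answer: 25 -16 -9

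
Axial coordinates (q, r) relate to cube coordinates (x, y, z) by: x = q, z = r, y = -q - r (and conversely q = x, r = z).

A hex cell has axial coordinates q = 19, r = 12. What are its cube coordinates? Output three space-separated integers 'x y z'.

Answer: 19 -31 12

Derivation:
x = q = 19
z = r = 12
y = -x - z = -(19) - (12) = -31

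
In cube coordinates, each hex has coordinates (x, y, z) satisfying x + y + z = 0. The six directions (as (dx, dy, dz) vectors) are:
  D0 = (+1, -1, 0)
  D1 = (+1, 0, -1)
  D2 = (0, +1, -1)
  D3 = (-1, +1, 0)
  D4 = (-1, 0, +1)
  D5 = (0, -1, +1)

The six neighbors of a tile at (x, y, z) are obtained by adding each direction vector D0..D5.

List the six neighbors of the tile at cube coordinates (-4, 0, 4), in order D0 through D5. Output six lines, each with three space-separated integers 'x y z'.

Center: (-4, 0, 4). Add each direction:
  D0: (-4, 0, 4) + (1, -1, 0) = (-3, -1, 4)
  D1: (-4, 0, 4) + (1, 0, -1) = (-3, 0, 3)
  D2: (-4, 0, 4) + (0, 1, -1) = (-4, 1, 3)
  D3: (-4, 0, 4) + (-1, 1, 0) = (-5, 1, 4)
  D4: (-4, 0, 4) + (-1, 0, 1) = (-5, 0, 5)
  D5: (-4, 0, 4) + (0, -1, 1) = (-4, -1, 5)

Answer: -3 -1 4
-3 0 3
-4 1 3
-5 1 4
-5 0 5
-4 -1 5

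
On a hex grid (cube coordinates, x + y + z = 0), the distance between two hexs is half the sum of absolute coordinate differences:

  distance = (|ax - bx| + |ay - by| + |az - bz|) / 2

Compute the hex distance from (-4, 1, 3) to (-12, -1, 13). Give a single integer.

Answer: 10

Derivation:
|ax - bx| = |-4 - (-12)| = 8
|ay - by| = |1 - (-1)| = 2
|az - bz| = |3 - 13| = 10
distance = (8 + 2 + 10) / 2 = 20 / 2 = 10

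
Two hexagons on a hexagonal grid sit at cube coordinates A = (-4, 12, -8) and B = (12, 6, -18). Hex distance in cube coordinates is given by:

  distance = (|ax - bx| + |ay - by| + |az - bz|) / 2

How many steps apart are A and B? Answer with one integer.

Answer: 16

Derivation:
|ax - bx| = |-4 - 12| = 16
|ay - by| = |12 - 6| = 6
|az - bz| = |-8 - (-18)| = 10
distance = (16 + 6 + 10) / 2 = 32 / 2 = 16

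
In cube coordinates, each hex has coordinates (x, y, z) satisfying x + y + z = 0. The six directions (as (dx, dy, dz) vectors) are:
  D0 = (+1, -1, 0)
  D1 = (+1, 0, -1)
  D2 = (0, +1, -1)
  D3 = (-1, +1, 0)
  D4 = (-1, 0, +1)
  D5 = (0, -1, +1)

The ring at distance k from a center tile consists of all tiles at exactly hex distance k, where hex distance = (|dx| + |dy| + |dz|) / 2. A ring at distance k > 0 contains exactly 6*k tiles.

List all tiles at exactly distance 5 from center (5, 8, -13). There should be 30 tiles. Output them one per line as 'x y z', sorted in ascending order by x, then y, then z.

Walk ring at distance 5 from (5, 8, -13):
Start at center + D4*5 = (0, 8, -8)
  hex 0: (0, 8, -8)
  hex 1: (1, 7, -8)
  hex 2: (2, 6, -8)
  hex 3: (3, 5, -8)
  hex 4: (4, 4, -8)
  hex 5: (5, 3, -8)
  hex 6: (6, 3, -9)
  hex 7: (7, 3, -10)
  hex 8: (8, 3, -11)
  hex 9: (9, 3, -12)
  hex 10: (10, 3, -13)
  hex 11: (10, 4, -14)
  hex 12: (10, 5, -15)
  hex 13: (10, 6, -16)
  hex 14: (10, 7, -17)
  hex 15: (10, 8, -18)
  hex 16: (9, 9, -18)
  hex 17: (8, 10, -18)
  hex 18: (7, 11, -18)
  hex 19: (6, 12, -18)
  hex 20: (5, 13, -18)
  hex 21: (4, 13, -17)
  hex 22: (3, 13, -16)
  hex 23: (2, 13, -15)
  hex 24: (1, 13, -14)
  hex 25: (0, 13, -13)
  hex 26: (0, 12, -12)
  hex 27: (0, 11, -11)
  hex 28: (0, 10, -10)
  hex 29: (0, 9, -9)
Sorted: 30 hexes.

Answer: 0 8 -8
0 9 -9
0 10 -10
0 11 -11
0 12 -12
0 13 -13
1 7 -8
1 13 -14
2 6 -8
2 13 -15
3 5 -8
3 13 -16
4 4 -8
4 13 -17
5 3 -8
5 13 -18
6 3 -9
6 12 -18
7 3 -10
7 11 -18
8 3 -11
8 10 -18
9 3 -12
9 9 -18
10 3 -13
10 4 -14
10 5 -15
10 6 -16
10 7 -17
10 8 -18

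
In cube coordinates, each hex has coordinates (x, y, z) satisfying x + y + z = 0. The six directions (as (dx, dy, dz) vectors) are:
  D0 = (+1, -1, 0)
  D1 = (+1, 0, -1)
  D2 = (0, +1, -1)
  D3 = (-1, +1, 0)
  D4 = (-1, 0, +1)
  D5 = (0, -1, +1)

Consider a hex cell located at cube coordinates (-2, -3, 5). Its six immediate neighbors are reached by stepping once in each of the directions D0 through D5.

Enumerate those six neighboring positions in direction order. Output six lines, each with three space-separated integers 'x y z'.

Answer: -1 -4 5
-1 -3 4
-2 -2 4
-3 -2 5
-3 -3 6
-2 -4 6

Derivation:
Center: (-2, -3, 5). Add each direction:
  D0: (-2, -3, 5) + (1, -1, 0) = (-1, -4, 5)
  D1: (-2, -3, 5) + (1, 0, -1) = (-1, -3, 4)
  D2: (-2, -3, 5) + (0, 1, -1) = (-2, -2, 4)
  D3: (-2, -3, 5) + (-1, 1, 0) = (-3, -2, 5)
  D4: (-2, -3, 5) + (-1, 0, 1) = (-3, -3, 6)
  D5: (-2, -3, 5) + (0, -1, 1) = (-2, -4, 6)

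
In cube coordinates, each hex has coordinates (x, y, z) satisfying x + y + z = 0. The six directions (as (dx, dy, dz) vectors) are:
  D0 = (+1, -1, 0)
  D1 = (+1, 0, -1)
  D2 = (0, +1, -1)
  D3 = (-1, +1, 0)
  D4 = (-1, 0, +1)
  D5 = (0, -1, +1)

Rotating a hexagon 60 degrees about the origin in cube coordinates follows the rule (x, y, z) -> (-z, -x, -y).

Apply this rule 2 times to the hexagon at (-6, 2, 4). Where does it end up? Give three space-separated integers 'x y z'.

Start: (-6, 2, 4)
Step 1: (-6, 2, 4) -> (-(4), -(-6), -(2)) = (-4, 6, -2)
Step 2: (-4, 6, -2) -> (-(-2), -(-4), -(6)) = (2, 4, -6)

Answer: 2 4 -6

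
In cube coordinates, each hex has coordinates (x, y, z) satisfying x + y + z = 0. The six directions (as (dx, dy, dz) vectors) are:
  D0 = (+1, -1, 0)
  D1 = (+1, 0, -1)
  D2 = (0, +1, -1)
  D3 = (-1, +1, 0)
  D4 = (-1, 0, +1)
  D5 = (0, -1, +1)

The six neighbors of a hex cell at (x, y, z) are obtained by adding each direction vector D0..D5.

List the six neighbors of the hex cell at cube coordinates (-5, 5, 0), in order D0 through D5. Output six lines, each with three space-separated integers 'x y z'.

Center: (-5, 5, 0). Add each direction:
  D0: (-5, 5, 0) + (1, -1, 0) = (-4, 4, 0)
  D1: (-5, 5, 0) + (1, 0, -1) = (-4, 5, -1)
  D2: (-5, 5, 0) + (0, 1, -1) = (-5, 6, -1)
  D3: (-5, 5, 0) + (-1, 1, 0) = (-6, 6, 0)
  D4: (-5, 5, 0) + (-1, 0, 1) = (-6, 5, 1)
  D5: (-5, 5, 0) + (0, -1, 1) = (-5, 4, 1)

Answer: -4 4 0
-4 5 -1
-5 6 -1
-6 6 0
-6 5 1
-5 4 1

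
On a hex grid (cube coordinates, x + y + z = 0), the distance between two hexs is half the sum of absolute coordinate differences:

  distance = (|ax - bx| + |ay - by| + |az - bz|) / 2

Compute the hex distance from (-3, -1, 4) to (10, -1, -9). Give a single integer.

|ax - bx| = |-3 - 10| = 13
|ay - by| = |-1 - (-1)| = 0
|az - bz| = |4 - (-9)| = 13
distance = (13 + 0 + 13) / 2 = 26 / 2 = 13

Answer: 13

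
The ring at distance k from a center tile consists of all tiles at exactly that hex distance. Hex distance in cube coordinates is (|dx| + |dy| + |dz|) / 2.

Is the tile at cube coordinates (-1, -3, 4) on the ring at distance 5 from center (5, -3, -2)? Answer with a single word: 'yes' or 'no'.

|px - cx| = |-1 - 5| = 6
|py - cy| = |-3 - (-3)| = 0
|pz - cz| = |4 - (-2)| = 6
distance = (6+0+6)/2 = 12/2 = 6
radius = 5; distance != radius -> no

Answer: no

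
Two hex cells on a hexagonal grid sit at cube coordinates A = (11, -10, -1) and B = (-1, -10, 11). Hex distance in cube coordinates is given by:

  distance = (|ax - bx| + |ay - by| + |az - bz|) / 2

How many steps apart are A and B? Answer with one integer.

Answer: 12

Derivation:
|ax - bx| = |11 - (-1)| = 12
|ay - by| = |-10 - (-10)| = 0
|az - bz| = |-1 - 11| = 12
distance = (12 + 0 + 12) / 2 = 24 / 2 = 12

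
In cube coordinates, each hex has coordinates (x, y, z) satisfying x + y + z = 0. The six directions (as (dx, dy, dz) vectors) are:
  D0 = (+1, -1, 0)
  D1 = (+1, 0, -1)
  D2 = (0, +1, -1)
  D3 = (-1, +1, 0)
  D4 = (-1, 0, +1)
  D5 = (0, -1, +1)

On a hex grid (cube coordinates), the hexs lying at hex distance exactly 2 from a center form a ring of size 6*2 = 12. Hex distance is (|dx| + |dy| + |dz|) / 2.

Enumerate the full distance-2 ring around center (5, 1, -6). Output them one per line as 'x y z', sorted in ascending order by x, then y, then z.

Walk ring at distance 2 from (5, 1, -6):
Start at center + D4*2 = (3, 1, -4)
  hex 0: (3, 1, -4)
  hex 1: (4, 0, -4)
  hex 2: (5, -1, -4)
  hex 3: (6, -1, -5)
  hex 4: (7, -1, -6)
  hex 5: (7, 0, -7)
  hex 6: (7, 1, -8)
  hex 7: (6, 2, -8)
  hex 8: (5, 3, -8)
  hex 9: (4, 3, -7)
  hex 10: (3, 3, -6)
  hex 11: (3, 2, -5)
Sorted: 12 hexes.

Answer: 3 1 -4
3 2 -5
3 3 -6
4 0 -4
4 3 -7
5 -1 -4
5 3 -8
6 -1 -5
6 2 -8
7 -1 -6
7 0 -7
7 1 -8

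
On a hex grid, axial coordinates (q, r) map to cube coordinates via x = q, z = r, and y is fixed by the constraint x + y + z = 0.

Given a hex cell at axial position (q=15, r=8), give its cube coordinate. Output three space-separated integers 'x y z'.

Answer: 15 -23 8

Derivation:
x = q = 15
z = r = 8
y = -x - z = -(15) - (8) = -23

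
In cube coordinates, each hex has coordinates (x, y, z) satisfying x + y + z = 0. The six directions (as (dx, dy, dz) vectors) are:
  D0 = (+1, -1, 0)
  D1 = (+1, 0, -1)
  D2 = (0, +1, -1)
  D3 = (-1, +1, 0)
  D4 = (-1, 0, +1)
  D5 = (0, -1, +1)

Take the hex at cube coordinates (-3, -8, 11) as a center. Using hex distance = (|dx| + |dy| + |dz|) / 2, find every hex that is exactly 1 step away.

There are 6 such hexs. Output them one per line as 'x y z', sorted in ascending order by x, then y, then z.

Walk ring at distance 1 from (-3, -8, 11):
Start at center + D4*1 = (-4, -8, 12)
  hex 0: (-4, -8, 12)
  hex 1: (-3, -9, 12)
  hex 2: (-2, -9, 11)
  hex 3: (-2, -8, 10)
  hex 4: (-3, -7, 10)
  hex 5: (-4, -7, 11)
Sorted: 6 hexes.

Answer: -4 -8 12
-4 -7 11
-3 -9 12
-3 -7 10
-2 -9 11
-2 -8 10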